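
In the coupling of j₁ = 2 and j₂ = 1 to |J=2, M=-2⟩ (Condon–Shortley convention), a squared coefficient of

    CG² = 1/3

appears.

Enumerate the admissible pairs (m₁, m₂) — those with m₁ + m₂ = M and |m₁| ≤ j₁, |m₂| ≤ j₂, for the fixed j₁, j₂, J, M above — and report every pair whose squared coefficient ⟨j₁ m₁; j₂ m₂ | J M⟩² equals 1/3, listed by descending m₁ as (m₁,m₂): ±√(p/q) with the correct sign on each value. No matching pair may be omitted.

Admissible pairs with m₁+m₂ = M = -2: (-2,0), (-1,-1)
  (m₁,m₂)=(-1,-1): CG² = 1/3, CG = +√(1/3)   ← matches the target
  (m₁,m₂)=(-2,0): CG² = 2/3, CG = −√(2/3)
Pairs with CG² = 1/3: (-1,-1): +√(1/3)

(-1,-1): +√(1/3)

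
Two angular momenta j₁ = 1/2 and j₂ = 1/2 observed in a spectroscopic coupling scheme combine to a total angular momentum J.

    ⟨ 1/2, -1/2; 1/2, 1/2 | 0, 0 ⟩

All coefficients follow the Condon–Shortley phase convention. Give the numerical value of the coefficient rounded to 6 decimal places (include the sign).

j₁+j₂−J=1  J+j₁−j₂=0  J−j₁+j₂=0  j₁+j₂+J+1=2
(j₁±m₁, j₂±m₂, J±M) = (0,1,1,0,0,0)
P² = 1/2
sum k=1..1:
  [1] −1/1 = -1
S = -1
C² = P²·S² = 1/2 ; C = -0.707107

-0.707107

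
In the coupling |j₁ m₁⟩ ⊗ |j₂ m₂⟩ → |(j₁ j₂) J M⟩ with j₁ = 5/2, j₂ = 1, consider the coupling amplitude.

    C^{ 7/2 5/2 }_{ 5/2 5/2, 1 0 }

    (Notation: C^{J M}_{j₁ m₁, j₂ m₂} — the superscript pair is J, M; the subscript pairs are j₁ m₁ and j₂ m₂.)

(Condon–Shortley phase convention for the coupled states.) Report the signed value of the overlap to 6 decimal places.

j₁+j₂−J=0  J+j₁−j₂=5  J−j₁+j₂=2  j₁+j₂+J+1=8
(j₁±m₁, j₂±m₂, J±M) = (5,0,1,1,6,1)
P² = 28800/7
sum k=0..0:
  [0] +1/120 = 1/120
S = 1/120
C² = P²·S² = 2/7 ; C = +0.534522

+√(2/7) ≈ +0.534522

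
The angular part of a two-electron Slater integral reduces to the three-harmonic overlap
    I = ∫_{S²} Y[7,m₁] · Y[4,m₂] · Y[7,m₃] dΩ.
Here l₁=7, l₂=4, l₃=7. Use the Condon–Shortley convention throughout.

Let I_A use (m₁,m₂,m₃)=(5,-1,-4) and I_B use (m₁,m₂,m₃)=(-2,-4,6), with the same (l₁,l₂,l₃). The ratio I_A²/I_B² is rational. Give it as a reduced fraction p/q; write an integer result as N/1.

l's match ⇒ only the (l;m) 3-j factors differ between A and B.
A: triangle coeff Δ(7,4,7) = 1/58198140; Σ_t [0,2]: t=0:+1/11612160 t=1:−1/8709120 t=2:+1/87091200 = -1/58060800; (3j)²=99/117572 [(7 4 7; 5 -1 -4)], sign=+1
B: triangle coeff Δ(7,4,7) = 1/58198140; Σ_t [0,0]: t=0:+1/209018880 = 1/209018880; (3j)²=25/5814 [(7 4 7; -2 -4 6)], sign=-1
I_A²/I_B² = (99/117572)/(25/5814) = 891/4550

891/4550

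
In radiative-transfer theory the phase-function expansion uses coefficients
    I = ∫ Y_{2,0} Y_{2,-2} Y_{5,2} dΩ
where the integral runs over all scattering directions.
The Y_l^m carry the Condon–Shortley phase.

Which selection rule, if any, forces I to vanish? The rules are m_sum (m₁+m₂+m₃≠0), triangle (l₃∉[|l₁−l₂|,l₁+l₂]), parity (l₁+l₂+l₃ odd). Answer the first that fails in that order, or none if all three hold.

triangle

m₁+m₂+m₃ = 0 − 2 + 2 = 0  ✓
triangle: need |l₁−l₂| ≤ l₃ ≤ l₁+l₂ = [0,4]; l₃=5 is outside  ✗
parity: l₁+l₂+l₃ = 9 is odd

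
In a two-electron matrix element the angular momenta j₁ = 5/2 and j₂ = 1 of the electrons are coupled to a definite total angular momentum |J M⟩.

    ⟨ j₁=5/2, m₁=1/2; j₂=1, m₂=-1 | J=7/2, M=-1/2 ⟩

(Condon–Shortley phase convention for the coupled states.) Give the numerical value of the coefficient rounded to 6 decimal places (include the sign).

+0.534522  (= +√(2/7))

j₁+j₂−J=0  J+j₁−j₂=5  J−j₁+j₂=2  j₁+j₂+J+1=8
(j₁±m₁, j₂±m₂, J±M) = (3,2,0,2,3,4)
P² = 1152/7
sum k=0..0:
  [0] +1/24 = 1/24
S = 1/24
C² = P²·S² = 2/7 ; C = +0.534522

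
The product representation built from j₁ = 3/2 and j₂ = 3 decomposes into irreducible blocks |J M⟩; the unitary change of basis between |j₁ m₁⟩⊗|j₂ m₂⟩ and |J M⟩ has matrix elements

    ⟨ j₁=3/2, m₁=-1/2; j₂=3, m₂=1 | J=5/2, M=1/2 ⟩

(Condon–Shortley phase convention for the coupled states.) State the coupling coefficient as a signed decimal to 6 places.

triangle: 2!*1!*4!/8! = 48/40320
(j±m)!: 1!*2!*4!*2!*3!*2! = 1152
prefactor² = (2J+1)*Δ*N² = 288/35
  k=1: −1/(1!*1!*1!*3!*0!*1!) = -1/6
  k=2: +1/(2!*0!*0!*2!*1!*2!) = 1/8
Σ = -1/24  ⇒  CG² = 288/35*(-1/24)² = 1/70
CG = −√(1/70) = -0.119523

−√(1/70) = -0.119523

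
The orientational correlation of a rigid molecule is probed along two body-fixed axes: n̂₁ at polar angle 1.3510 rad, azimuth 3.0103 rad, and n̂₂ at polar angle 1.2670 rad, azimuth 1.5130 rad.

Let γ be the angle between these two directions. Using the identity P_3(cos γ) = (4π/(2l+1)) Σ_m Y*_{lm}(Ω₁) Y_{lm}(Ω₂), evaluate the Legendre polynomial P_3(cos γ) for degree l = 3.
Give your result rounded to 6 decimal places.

-0.194445

Addition theorem: P_3(cos γ) = (4π/7) Σ_m Y*_{lm}(Ω₁) Y_{lm}(Ω₂), m = −3…3:
  m=-3: Y*=-0.358133+0.148838i  Y=-0.062538+0.357056i  product -0.030747-0.137181i
  m=-2: Y*=+0.204957-0.055091i  Y=-0.276506-0.032105i  product -0.058440+0.008653i
  m=-1: Y*=+0.238368-0.031477i  Y=-0.009843+0.170115i  product +0.003008+0.040860i
  m=+0: Y*=-0.224753-0.000000i  Y=-0.284952+0.000000i  product +0.064044+0.000000i
  m=+1: Y*=-0.238368-0.031477i  Y=+0.009843+0.170115i  product +0.003008-0.040860i
  m=+2: Y*=+0.204957+0.055091i  Y=-0.276506+0.032105i  product -0.058440-0.008653i
  m=+3: Y*=+0.358133+0.148838i  Y=+0.062538+0.357056i  product -0.030747+0.137181i
Total Σ_m = -0.108314+0.000000i. Multiply by 1.795196: -0.194445+0.000000i. P_3(cos γ) = -0.194445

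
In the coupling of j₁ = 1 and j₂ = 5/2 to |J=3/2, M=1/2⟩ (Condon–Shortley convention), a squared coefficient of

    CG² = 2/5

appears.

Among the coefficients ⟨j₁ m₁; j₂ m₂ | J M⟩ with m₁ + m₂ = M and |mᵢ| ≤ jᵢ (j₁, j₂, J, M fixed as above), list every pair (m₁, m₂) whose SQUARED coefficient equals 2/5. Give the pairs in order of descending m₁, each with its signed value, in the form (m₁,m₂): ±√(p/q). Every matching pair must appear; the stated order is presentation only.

(0,1/2): −√(2/5); (-1,3/2): +√(2/5)

Admissible pairs with m₁+m₂ = M = 1/2: (-1,3/2), (0,1/2), (1,-1/2)
  (m₁,m₂)=(1,-1/2): CG² = 1/5, CG = +√(1/5)
  (m₁,m₂)=(0,1/2): CG² = 2/5, CG = −√(2/5)   ← matches the target
  (m₁,m₂)=(-1,3/2): CG² = 2/5, CG = +√(2/5)   ← matches the target
Pairs with CG² = 2/5: (0,1/2): −√(2/5); (-1,3/2): +√(2/5)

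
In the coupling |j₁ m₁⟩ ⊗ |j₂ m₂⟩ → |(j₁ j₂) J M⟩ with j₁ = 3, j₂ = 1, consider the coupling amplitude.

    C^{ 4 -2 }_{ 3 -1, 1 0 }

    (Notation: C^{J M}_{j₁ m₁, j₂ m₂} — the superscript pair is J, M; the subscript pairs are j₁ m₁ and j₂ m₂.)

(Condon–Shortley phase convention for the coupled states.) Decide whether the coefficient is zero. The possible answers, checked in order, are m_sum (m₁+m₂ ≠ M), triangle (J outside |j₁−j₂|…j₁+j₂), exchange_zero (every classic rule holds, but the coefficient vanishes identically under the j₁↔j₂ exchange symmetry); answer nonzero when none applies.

m_sum

m-sum: m₁+m₂ = -1+0 = -1, M = -2  ✗ ⇒ coefficient is 0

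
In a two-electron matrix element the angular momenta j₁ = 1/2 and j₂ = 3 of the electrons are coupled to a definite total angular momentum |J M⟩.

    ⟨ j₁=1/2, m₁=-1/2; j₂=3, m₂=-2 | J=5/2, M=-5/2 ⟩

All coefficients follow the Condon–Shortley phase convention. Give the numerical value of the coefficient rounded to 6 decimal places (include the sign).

-0.377964

triangle: 1!×0!×5!/7! = 120/5040
(j±m)!: 0!×1!×1!×5!×0!×5! = 14400
prefactor² = (2J+1)×Δ×N² = 14400/7
  k=1: −1/(1!×0!×0!×0!×0!×5!) = -1/120
Σ = -1/120  ⇒  CG² = 14400/7×(-1/120)² = 1/7
CG = −√(1/7) = -0.377964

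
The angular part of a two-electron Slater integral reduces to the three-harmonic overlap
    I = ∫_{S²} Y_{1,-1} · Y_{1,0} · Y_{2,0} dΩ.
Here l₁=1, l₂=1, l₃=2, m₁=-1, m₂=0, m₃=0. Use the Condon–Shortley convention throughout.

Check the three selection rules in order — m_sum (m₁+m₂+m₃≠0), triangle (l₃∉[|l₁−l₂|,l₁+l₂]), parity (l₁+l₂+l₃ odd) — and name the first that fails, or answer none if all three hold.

m_sum

Σmᵢ = -1  ✗
l₃∈[|l₁−l₂|,l₁+l₂]=[0,2], have l₃=2
Σlᵢ = 4 ⇒ even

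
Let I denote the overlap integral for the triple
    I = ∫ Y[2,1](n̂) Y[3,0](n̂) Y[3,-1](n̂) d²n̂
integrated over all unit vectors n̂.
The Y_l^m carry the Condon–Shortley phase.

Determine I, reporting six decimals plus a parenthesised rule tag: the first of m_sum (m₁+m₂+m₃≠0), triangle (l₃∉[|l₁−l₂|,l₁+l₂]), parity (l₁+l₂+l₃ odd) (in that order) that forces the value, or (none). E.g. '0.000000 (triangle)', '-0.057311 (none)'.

-0.059471 (none)

m-sum 0 ✓  L=8 even ✓  1≤3≤5 ✓
Π(2lᵢ+1) = 5×7×7 = 245
triangle coeff Δ(2,3,3) = 1/3780
Σ_t [0,2]: t=0:+1/24 t=1:−1/4 t=2:+1/24 = -1/6
(3j)²=4/105 [(2 3 3; 0 0 0)], sign=+1
Σ_t [0,1]: t=0:+1/12 t=1:−1/8 = -1/24
(3j)²=1/210 [(2 3 3; 1 0 -1)], sign=-1
⇒ 4πI² = 2/45
I = (-1)√(2/45/(4π)) = -0.05947080
No selection rule forces the value: the integral is nonzero (none).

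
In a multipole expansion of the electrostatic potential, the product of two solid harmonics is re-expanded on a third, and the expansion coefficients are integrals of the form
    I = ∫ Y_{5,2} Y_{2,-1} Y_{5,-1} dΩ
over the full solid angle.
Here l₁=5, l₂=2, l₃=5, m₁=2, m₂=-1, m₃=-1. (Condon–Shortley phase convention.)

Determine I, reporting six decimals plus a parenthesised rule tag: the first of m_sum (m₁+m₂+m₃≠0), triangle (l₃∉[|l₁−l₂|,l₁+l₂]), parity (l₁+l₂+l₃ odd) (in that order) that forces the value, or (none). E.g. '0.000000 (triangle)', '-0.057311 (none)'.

Rules hold: Σm=0, L=12 even, 3≤5≤7.
N = 11·5·11 = 605
Δ = 2!·8!·2!/13! = 1/38610
Racah Σ t=0..2: t=0:+1/2880 t=1:−1/576 t=2:+1/2880 = -1/960
⇒ 3j(5 2 5; 0 0 0)² = 10/429, sgn +1
Racah Σ t=0..1: t=0:+1/1440 t=1:−1/2880 = 1/2880
⇒ 3j(5 2 5; 2 -1 -1)² = 7/715, sgn +1
4πI² = N·(3j₀)²·(3jₘ)² = 70/507
I = +1·√(0.138067/4π) = 0.10481902
No selection rule forces the value: the integral is nonzero (none).

0.104819 (none)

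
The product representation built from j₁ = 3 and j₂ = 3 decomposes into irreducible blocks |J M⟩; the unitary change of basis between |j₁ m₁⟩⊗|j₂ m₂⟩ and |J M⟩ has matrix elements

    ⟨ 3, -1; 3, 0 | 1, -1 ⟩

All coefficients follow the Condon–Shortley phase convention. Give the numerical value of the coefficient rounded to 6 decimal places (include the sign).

√[3·5!1!1!/8! · 2!4!3!3!0!2!] = √(216/7)
  +(−1)^3/∏(3,2,1,0,0,1)! = -1/12  (running -1/12)
⟨..|..⟩ = √(216/7)·(-1/12) = -0.462910

−√(3/14) ≈ -0.462910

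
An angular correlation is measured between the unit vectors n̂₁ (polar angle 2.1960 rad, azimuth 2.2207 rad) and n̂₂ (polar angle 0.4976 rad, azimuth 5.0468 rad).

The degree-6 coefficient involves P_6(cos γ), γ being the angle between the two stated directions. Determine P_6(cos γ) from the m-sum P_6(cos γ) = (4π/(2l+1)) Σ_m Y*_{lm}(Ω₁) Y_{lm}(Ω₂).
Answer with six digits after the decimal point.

-0.323971

Addition theorem: P_6(cos γ) = (4π/13) Σ_m Y*_{lm}(Ω₁) Y_{lm}(Ω₂), m = −6…6:
  m=-6: Y*=+0.099720+0.094367i  Y=+0.002411+0.005179i  product -0.000248+0.000744i
  m=-5: Y*=-0.036977+0.341284i  Y=+0.036247-0.003683i  product -0.000083+0.012507i
  m=-4: Y*=-0.365694+0.220192i  Y=+0.032065-0.135028i  product +0.018006+0.056440i
  m=-3: Y*=-0.144987-0.057727i  Y=-0.288360-0.183840i  product +0.031196+0.043301i
  m=-2: Y*=+0.074158+0.266925i  Y=-0.394536+0.311817i  product -0.112490-0.082188i
  m=-1: Y*=-0.166112+0.218553i  Y=+0.085694+0.246629i  product -0.068136-0.022239i
  m=+0: Y*=+0.209210-0.000000i  Y=-0.342424+0.000000i  product -0.071639+0.000000i
  m=+1: Y*=+0.166112+0.218553i  Y=-0.085694+0.246629i  product -0.068136+0.022239i
  m=+2: Y*=+0.074158-0.266925i  Y=-0.394536-0.311817i  product -0.112490+0.082188i
  m=+3: Y*=+0.144987-0.057727i  Y=+0.288360-0.183840i  product +0.031196-0.043301i
  m=+4: Y*=-0.365694-0.220192i  Y=+0.032065+0.135028i  product +0.018006-0.056440i
  m=+5: Y*=+0.036977+0.341284i  Y=-0.036247-0.003683i  product -0.000083-0.012507i
  m=+6: Y*=+0.099720-0.094367i  Y=+0.002411-0.005179i  product -0.000248-0.000744i
Total Σ_m = -0.335150+0.000000i. Multiply by 0.966644: -0.323971+0.000000i. P_6(cos γ) = -0.323971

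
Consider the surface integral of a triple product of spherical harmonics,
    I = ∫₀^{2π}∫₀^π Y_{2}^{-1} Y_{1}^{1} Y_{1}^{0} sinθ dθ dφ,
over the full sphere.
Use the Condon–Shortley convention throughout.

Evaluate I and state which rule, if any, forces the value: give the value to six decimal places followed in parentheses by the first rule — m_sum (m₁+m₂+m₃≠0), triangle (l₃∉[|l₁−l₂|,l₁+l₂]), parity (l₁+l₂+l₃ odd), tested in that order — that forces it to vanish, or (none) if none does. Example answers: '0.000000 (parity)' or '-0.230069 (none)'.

m-sum 0 ✓  L=4 even ✓  1≤1≤3 ✓
Π(2lᵢ+1) = 5×3×3 = 45
triangle coeff Δ(2,1,1) = 1/30
Σ_t [1,1]: t=1:−1/1 = -1/1
(3j)²=2/15 [(2 1 1; 0 0 0)], sign=+1
Σ_t [2,2]: t=2:+1/2 = 1/2
(3j)²=1/10 [(2 1 1; -1 1 0)], sign=-1
⇒ 4πI² = 3/5
I = (-1)√(3/5/(4π)) = -0.21850969
No selection rule forces the value: the integral is nonzero (none).

-0.218510 (none)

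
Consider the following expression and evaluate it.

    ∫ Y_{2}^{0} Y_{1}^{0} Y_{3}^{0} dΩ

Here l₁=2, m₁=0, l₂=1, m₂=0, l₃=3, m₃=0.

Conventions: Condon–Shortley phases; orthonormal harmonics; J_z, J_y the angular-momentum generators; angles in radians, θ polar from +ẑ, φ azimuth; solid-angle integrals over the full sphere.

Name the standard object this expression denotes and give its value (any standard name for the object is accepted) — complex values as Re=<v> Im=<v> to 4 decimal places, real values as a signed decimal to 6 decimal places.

This is a Gaunt coefficient — the integral of a triple product of spherical harmonics over the sphere.
Checks pass: Σm=0; 6 even; l₃=3∈[1,3].
(2·2+1)(2·1+1)(2·3+1) = 105
Δ: 0! 4! 2! / 7! → 1/105
sum: t=0:+1/4 = 1/4
3j²(2 1 3; 0 0 0) = Δ·Π!·Σ² = 3/35  (sign -1)
(m-triple is (0,0,0) — same symbol as above.)
combine: 4πI² = 105·3/35·3/35 = 27/35
take √, sign +1: I = 0.24776670

Gaunt coefficient, +0.247767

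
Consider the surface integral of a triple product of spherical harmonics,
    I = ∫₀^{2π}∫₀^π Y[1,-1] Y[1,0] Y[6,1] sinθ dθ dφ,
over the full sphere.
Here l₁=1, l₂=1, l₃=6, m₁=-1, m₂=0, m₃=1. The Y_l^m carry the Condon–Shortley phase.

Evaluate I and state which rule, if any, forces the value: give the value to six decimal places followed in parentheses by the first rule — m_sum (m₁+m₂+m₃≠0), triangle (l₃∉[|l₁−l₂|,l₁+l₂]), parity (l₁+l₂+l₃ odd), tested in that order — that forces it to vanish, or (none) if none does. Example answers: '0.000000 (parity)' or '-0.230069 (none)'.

|1−1|≤6≤1+1 violated ⇒ I = 0

0.000000 (triangle)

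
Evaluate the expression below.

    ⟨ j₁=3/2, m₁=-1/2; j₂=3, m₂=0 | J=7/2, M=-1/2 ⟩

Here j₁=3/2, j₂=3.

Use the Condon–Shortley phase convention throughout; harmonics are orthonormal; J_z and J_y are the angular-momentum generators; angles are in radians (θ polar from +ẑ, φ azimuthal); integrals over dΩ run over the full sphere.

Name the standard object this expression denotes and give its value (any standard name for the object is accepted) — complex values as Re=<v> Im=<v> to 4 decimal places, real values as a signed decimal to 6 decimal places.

Clebsch–Gordan coefficient, −√(2/21) ≈ -0.308607

This is a Clebsch–Gordan (vector-coupling) coefficient.
√[8·1!2!5!/9! · 1!2!3!3!3!4!] = √(384/7)
  +(−1)^0/∏(0,1,2,3,0,2)! = 1/24  (running 1/24)
  +(−1)^1/∏(1,0,1,2,1,3)! = -1/12  (running -1/24)
⟨..|..⟩ = √(384/7)·(-1/24) = -0.308607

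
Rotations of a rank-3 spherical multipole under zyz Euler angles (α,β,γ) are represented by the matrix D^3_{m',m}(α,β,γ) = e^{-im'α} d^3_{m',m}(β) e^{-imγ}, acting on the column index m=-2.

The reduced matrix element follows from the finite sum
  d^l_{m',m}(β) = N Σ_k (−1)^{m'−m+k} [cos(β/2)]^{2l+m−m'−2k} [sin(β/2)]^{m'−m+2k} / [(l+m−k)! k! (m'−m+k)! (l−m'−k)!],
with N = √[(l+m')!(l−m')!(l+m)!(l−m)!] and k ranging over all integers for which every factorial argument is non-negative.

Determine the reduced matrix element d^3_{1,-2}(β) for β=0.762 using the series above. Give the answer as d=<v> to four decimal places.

d^3_{1,-2}(β=0.7620) via the finite sum:
With c≡cos(β/2)=0.928293 and s≡sin(β/2)=0.371849, N=[24·2·1·120]^{1/2}=75.894664
Admissible k: 0..1 (factorial args all ≥0)
  k=0: (−1)^3·75.8947/(12)·0.9283^3·0.3718^3 = -0.260127
  k=1: (−1)^4·75.8947/(24)·0.9283^1·0.3718^5 = +0.020870
d^3_{1,-2}(0.7620) = -0.260127 +0.020870 = -0.239257

d=-0.2393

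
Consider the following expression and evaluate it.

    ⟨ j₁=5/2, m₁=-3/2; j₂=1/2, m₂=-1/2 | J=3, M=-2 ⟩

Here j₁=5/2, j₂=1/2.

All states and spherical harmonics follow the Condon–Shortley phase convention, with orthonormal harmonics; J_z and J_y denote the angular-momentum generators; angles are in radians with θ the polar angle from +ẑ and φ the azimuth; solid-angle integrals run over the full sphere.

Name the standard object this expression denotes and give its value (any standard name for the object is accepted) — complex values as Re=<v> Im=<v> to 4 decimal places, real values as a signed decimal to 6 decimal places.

Clebsch–Gordan coefficient, +√(5/6) ≈ +0.912871

This is a Clebsch–Gordan (vector-coupling) coefficient.
j₁+j₂−J=0  J+j₁−j₂=5  J−j₁+j₂=1  j₁+j₂+J+1=7
(j₁±m₁, j₂±m₂, J±M) = (1,4,0,1,1,5)
P² = 480
sum k=0..0:
  [0] +1/24 = 1/24
S = 1/24
C² = P²·S² = 5/6 ; C = +0.912871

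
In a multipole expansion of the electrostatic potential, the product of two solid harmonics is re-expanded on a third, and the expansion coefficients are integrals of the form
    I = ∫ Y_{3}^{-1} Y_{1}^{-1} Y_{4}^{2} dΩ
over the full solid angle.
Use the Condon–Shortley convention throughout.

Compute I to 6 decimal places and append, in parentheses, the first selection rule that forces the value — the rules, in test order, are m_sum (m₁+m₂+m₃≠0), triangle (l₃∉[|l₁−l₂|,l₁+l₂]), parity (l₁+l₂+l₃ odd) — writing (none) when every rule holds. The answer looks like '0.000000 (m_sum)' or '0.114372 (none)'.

0.238414 (none)

m-sum 0 ✓  L=8 even ✓  2≤4≤4 ✓
Π(2lᵢ+1) = 7×3×9 = 189
triangle coeff Δ(3,1,4) = 1/252
Σ_t [0,0]: t=0:+1/36 = 1/36
(3j)²=4/63 [(3 1 4; 0 0 0)], sign=+1
Σ_t [0,0]: t=0:+1/96 = 1/96
(3j)²=5/84 [(3 1 4; -1 -1 2)], sign=+1
⇒ 4πI² = 5/7
I = (+1)√(5/7/(4π)) = 0.23841361
No selection rule forces the value: the integral is nonzero (none).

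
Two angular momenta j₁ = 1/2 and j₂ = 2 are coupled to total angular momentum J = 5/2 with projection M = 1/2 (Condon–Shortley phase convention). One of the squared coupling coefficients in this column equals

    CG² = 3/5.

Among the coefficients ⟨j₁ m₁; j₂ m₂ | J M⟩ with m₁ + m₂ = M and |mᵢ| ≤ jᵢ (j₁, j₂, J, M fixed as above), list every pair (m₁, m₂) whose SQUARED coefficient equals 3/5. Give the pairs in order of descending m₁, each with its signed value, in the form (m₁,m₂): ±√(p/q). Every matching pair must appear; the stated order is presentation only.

(1/2,0): +√(3/5)

Admissible pairs with m₁+m₂ = M = 1/2: (-1/2,1), (1/2,0)
  (m₁,m₂)=(1/2,0): CG² = 3/5, CG = +√(3/5)   ← matches the target
  (m₁,m₂)=(-1/2,1): CG² = 2/5, CG = +√(2/5)
Pairs with CG² = 3/5: (1/2,0): +√(3/5)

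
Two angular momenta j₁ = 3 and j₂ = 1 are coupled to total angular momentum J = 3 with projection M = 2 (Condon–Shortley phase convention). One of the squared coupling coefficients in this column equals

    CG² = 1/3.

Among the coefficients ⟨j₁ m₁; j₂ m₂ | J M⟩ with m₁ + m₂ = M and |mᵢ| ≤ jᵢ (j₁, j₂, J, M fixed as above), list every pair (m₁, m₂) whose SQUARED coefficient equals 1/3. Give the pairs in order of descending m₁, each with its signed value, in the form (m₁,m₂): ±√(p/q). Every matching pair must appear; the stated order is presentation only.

(2,0): +√(1/3)

Admissible pairs with m₁+m₂ = M = 2: (1,1), (2,0), (3,-1)
  (m₁,m₂)=(3,-1): CG² = 1/4, CG = +√(1/4)
  (m₁,m₂)=(2,0): CG² = 1/3, CG = +√(1/3)   ← matches the target
  (m₁,m₂)=(1,1): CG² = 5/12, CG = −√(5/12)
Pairs with CG² = 1/3: (2,0): +√(1/3)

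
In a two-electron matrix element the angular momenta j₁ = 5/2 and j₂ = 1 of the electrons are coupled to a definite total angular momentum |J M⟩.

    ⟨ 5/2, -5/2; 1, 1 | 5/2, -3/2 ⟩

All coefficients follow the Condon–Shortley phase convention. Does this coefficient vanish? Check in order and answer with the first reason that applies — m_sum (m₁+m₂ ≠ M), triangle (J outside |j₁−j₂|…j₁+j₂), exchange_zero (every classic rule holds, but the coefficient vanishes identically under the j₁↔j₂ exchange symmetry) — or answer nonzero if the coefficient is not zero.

m-sum: m₁+m₂ = -5/2+1 = -3/2, M = -3/2  ✓
triangle: |j₁−j₂| = 3/2 ≤ J = 5/2 ≤ j₁+j₂ = 7/2  ✓
exchange: j₁≠j₂ or m₁≠m₂ — the exchange symmetry imposes no constraint here
value check: CG = −√(2/7) = -0.534522 ≠ 0

nonzero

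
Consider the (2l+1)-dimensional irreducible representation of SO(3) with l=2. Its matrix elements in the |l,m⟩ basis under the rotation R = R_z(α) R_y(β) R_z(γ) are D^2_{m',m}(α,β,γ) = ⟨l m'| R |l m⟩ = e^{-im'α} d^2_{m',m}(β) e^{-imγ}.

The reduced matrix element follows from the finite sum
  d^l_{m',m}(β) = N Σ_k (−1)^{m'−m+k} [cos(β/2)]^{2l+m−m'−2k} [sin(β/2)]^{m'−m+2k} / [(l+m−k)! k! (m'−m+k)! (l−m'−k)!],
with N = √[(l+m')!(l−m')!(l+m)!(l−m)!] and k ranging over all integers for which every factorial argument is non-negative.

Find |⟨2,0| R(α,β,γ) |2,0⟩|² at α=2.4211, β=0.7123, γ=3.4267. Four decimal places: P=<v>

Split into d^2_{0,0}(β=0.7123) × two z-phases.
c=cos(0.712300/2)=0.937246, s=sin(0.712300/2)=0.348668; N=√[2·2·2·2]=4.000000
k∈{0,1,2} keeps every argument non-negative
  k=0: (−1)^0·4.0000/(4)·0.9372^4·0.3487^0 = +0.771640
  k=1: (−1)^1·4.0000/(1)·0.9372^2·0.3487^2 = -0.427162
  k=2: (−1)^2·4.0000/(4)·0.9372^0·0.3487^4 = +0.014779
d^2_{0,0}(0.7123) = +0.771640 -0.427162 +0.014779 = +0.359257
|D^2_{0,0}|² = |d^2_{0,0}(β)|² = (+0.359257)² = 0.129066 (the z-rotation phases have unit modulus)

P=0.1291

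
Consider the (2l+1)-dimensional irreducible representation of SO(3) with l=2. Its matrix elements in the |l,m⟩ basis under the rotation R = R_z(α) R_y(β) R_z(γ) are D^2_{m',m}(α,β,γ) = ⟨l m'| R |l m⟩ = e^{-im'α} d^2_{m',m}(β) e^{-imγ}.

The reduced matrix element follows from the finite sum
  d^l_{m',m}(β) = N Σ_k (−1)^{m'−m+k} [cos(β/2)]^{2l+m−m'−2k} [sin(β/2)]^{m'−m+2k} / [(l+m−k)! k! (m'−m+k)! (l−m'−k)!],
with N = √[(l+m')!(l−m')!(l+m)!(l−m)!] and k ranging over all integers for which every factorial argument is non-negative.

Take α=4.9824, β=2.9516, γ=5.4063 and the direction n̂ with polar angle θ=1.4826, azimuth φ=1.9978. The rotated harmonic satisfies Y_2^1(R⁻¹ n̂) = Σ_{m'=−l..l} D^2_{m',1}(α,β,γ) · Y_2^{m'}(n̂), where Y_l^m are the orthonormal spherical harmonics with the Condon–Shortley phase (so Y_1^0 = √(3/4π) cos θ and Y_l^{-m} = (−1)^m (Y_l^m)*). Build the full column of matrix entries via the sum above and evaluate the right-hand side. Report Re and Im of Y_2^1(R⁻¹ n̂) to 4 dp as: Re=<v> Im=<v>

Need the full column D^2_{m',1} for m'=−2..2 at α=4.9824, β=2.9516, γ=5.4063.
cos(β/2)=0.094854, sin(β/2)=0.995491
d^2_{-2,1}: single k=3 term ⇒ +0.187153;  D = -0.028687-0.184941i
d^2_{-1,1}: k∈[2..3] ⇒ +0.026749 -0.982087 = -0.955338;  D = -0.870783+0.392948i
d^2_{0,1}: k∈[1..2] ⇒ +0.002081 -0.229214 = -0.227133;  D = -0.145263-0.174609i
d^2_{1,1}: k∈[0..1] ⇒ +0.000081 -0.026749 = -0.026668;  D = +0.015209-0.021906i
d^2_{2,1}: single k=0 term ⇒ -0.001699;  D = +0.001604+0.000562i
Y_2^{m'}(θ=1.4826,φ=1.9978) and Σ D·Y over m':
  (-0.0287-0.1849i)·(-0.2518+0.2890i)  (-0.8708+0.3929i)·(-0.0281-0.0617i)  (-0.1453-0.1746i)·(-0.3081+0.0000i)  (+0.0152-0.0219i)·(+0.0281-0.0617i)  (+0.0016+0.0006i)·(-0.2518-0.2890i)
Y_2^1(R⁻¹ n̂) = +0.152935+0.132603i

Re=0.1529 Im=0.1326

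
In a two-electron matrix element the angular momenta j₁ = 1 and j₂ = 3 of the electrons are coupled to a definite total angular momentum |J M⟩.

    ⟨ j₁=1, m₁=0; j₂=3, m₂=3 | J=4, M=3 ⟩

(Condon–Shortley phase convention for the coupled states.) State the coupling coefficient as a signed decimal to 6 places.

+0.500000  (= +√(1/4))

triangle: 0!·2!·6!/9! = 1440/362880
(j±m)!: 1!·1!·6!·0!·7!·1! = 3628800
prefactor² = (2J+1)·Δ·N² = 129600
  k=0: +1/(0!·0!·1!·6!·1!·0!) = 1/720
Σ = 1/720  ⇒  CG² = 129600·(1/720)² = 1/4
CG = +√(1/4) = +0.500000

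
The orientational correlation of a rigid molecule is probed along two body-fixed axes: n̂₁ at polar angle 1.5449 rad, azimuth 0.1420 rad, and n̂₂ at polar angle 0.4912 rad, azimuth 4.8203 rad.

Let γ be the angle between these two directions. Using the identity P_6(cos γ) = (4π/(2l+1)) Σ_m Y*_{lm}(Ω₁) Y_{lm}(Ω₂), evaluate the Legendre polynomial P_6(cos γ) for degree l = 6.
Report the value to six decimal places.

-0.312200

Term-by-term m-sum for l=6 (normalisation 4π/13 = 0.966644):
  m=-6: Y*=+0.317461+0.362838i  Y=-0.004244+0.003209i  product -0.002511-0.000521i
  m=-5: Y*=+0.032806+0.028198i  Y=+0.017700+0.029558i  product -0.000253+0.001469i
  m=-4: Y*=-0.298141-0.190259i  Y=+0.121151-0.055804i  product -0.046737-0.006413i
  m=-3: Y*=-0.045918-0.020837i  Y=-0.106469-0.317310i  product -0.001723+0.016789i
  m=-2: Y*=+0.308673+0.090099i  Y=-0.492227+0.107914i  product -0.161660-0.011039i
  m=-1: Y*=+0.052571+0.007516i  Y=+0.029970+0.276650i  product -0.000504+0.014769i
  m=+0: Y*=-0.313380-0.000000i  Y=-0.331238+0.000000i  product +0.103803+0.000000i
  m=+1: Y*=-0.052571+0.007516i  Y=-0.029970+0.276650i  product -0.000504-0.014769i
  m=+2: Y*=+0.308673-0.090099i  Y=-0.492227-0.107914i  product -0.161660+0.011039i
  m=+3: Y*=+0.045918-0.020837i  Y=+0.106469-0.317310i  product -0.001723-0.016789i
  m=+4: Y*=-0.298141+0.190259i  Y=+0.121151+0.055804i  product -0.046737+0.006413i
  m=+5: Y*=-0.032806+0.028198i  Y=-0.017700+0.029558i  product -0.000253-0.001469i
  m=+6: Y*=+0.317461-0.362838i  Y=-0.004244-0.003209i  product -0.002511+0.000521i
Total Σ_m = -0.322973-0.000000i. Multiply by 0.966644: -0.312200-0.000000i. P_6(cos γ) = -0.312200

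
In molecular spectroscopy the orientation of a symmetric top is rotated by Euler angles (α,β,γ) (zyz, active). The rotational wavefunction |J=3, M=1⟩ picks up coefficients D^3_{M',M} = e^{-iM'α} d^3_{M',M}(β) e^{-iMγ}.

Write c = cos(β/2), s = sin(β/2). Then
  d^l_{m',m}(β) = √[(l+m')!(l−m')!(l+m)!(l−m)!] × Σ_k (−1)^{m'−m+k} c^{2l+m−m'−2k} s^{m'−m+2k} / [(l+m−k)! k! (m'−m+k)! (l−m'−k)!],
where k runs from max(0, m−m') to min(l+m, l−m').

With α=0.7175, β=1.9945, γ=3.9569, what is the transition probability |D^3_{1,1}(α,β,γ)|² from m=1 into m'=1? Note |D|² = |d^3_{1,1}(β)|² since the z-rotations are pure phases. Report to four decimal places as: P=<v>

P=0.1728

First d^3_{1,1}(β=1.9945), then the phase factors e^{-i(1)α} and e^{-i(1)γ}:
c=cos(1.994500/2)=0.542614, s=sin(1.994500/2)=0.839982; N=√[24·2·24·2]=48.000000
Admissible k: 0..2 (factorial args all ≥0)
  k=0: (−1)^0·48.0000/(48)·0.5426^6·0.8400^0 = +0.025524
  k=1: (−1)^1·48.0000/(6)·0.5426^4·0.8400^2 = -0.489322
  k=2: (−1)^2·48.0000/(8)·0.5426^2·0.8400^4 = +0.879455
d^3_{1,1}(1.9945) = +0.025524 -0.489322 +0.879455 = +0.415657
|D^3_{1,1}|² = |d^3_{1,1}(β)|² = (+0.415657)² = 0.172771 (the z-rotation phases have unit modulus)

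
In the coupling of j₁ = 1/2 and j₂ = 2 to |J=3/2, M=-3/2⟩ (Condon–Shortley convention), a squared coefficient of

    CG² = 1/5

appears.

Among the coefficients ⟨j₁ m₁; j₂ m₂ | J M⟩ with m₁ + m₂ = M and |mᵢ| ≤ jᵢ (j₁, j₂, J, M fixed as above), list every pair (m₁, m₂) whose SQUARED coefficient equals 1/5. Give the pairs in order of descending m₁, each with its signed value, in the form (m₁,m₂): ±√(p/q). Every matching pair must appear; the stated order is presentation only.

Admissible pairs with m₁+m₂ = M = -3/2: (-1/2,-1), (1/2,-2)
  (m₁,m₂)=(1/2,-2): CG² = 4/5, CG = +√(4/5)
  (m₁,m₂)=(-1/2,-1): CG² = 1/5, CG = −√(1/5)   ← matches the target
Pairs with CG² = 1/5: (-1/2,-1): −√(1/5)

(-1/2,-1): −√(1/5)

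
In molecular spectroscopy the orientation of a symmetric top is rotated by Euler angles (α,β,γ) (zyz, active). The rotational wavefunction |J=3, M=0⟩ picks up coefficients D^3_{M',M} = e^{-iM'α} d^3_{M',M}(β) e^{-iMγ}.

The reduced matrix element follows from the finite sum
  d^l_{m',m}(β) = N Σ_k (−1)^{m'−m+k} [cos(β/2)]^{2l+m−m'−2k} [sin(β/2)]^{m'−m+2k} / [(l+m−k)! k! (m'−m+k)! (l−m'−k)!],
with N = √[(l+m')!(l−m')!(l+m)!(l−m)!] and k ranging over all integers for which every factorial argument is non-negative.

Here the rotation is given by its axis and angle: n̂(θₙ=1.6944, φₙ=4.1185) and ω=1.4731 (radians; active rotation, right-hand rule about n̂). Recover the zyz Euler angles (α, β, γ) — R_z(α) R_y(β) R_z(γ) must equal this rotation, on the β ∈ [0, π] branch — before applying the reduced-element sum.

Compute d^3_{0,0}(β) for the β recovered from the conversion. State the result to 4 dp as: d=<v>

d=-0.1634

Axis–angle → zyz. n̂ = (sinθₙcosφₙ, sinθₙsinφₙ, cosθₙ) = (-0.555319, -0.822448, -0.123289), ω = 1.4731.
R = I cosω + sinω [n̂]ₓ + (1−cosω) n̂n̂ᵀ gives
  R = [+0.375841, +0.534873, -0.756739; +0.289471, +0.707983, +0.644179; +0.880313, -0.461163, +0.111259]
β = atan2(√(R₁₃²+R₂₃²), R₃₃) = 1.459307; α = atan2(R₂₃, R₁₃) mod 2π = 2.436369; γ = atan2(R₃₂, −R₃₁) mod 2π = 3.624147
d^3_{0,0}(β=1.4593) via the finite sum:
c=cos(1.459307/2)=0.745405, s=sin(1.459307/2)=0.666611; N=√[6·6·6·6]=36.000000
k∈{0,1,2,3} keeps every argument non-negative
  k=0: (−1)^0·36.0000/(36)·0.7454^6·0.6666^0 = +0.171536
  k=1: (−1)^1·36.0000/(4)·0.7454^4·0.6666^2 = -1.234691
  k=2: (−1)^2·36.0000/(4)·0.7454^2·0.6666^4 = +0.987458
  k=3: (−1)^3·36.0000/(36)·0.7454^0·0.6666^6 = -0.087748
d^3_{0,0}(1.4593) = +0.171536 -1.234691 +0.987458 -0.087748 = -0.163445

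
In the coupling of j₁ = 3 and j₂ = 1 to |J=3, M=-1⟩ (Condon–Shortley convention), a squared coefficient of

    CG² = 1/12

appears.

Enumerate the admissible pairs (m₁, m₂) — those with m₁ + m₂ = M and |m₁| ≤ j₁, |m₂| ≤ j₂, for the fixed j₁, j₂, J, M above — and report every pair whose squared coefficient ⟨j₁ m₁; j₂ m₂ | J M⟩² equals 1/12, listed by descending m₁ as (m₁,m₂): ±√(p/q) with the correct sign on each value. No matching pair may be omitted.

(-1,0): −√(1/12)

Admissible pairs with m₁+m₂ = M = -1: (-2,1), (-1,0), (0,-1)
  (m₁,m₂)=(0,-1): CG² = 1/2, CG = +√(1/2)
  (m₁,m₂)=(-1,0): CG² = 1/12, CG = −√(1/12)   ← matches the target
  (m₁,m₂)=(-2,1): CG² = 5/12, CG = −√(5/12)
Pairs with CG² = 1/12: (-1,0): −√(1/12)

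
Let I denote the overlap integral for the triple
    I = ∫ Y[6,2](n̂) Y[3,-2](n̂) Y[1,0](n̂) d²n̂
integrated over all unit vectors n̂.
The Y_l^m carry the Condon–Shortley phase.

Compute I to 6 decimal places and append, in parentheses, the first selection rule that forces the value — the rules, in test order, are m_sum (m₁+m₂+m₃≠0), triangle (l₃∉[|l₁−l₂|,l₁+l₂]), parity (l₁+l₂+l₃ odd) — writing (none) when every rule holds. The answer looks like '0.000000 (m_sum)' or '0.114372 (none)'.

|6−3|≤1≤6+3 violated ⇒ I = 0

0.000000 (triangle)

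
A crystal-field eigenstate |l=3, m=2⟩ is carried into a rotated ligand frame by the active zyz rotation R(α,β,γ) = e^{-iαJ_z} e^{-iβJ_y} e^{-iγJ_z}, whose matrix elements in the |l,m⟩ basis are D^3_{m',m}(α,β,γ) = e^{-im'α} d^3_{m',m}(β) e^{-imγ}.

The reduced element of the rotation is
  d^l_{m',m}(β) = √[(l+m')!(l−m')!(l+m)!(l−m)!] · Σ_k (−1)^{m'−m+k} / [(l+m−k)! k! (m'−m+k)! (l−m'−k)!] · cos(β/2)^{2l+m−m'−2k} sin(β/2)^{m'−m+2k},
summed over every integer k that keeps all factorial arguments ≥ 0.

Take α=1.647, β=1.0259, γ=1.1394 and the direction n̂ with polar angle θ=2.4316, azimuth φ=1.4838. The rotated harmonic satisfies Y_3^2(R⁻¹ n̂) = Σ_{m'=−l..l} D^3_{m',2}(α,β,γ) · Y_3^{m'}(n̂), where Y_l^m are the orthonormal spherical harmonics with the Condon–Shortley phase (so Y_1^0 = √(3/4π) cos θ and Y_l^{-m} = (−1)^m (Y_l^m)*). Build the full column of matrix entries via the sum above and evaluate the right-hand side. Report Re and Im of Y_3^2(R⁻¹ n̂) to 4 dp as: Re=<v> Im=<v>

Need the full column D^3_{m',2} for m'=−3..3 at α=1.6470, β=1.0259, γ=1.1394.
cos(β/2)=0.871301, sin(β/2)=0.490750
d^3_{-3,2}: single k=5 term ⇒ +0.060750;  D = -0.053902+0.028020i
d^3_{-2,2}: k∈[4..5] ⇒ +0.220164 -0.013969 = +0.206195;  D = +0.108758+0.175181i
d^3_{-1,2}: k∈[3..4] ⇒ +0.494441 -0.078427 = +0.416013;  D = +0.335708-0.245697i
d^3_{0,2}: k∈[2..3] ⇒ +0.760244 -0.241178 = +0.519066;  D = -0.337558-0.394315i
d^3_{1,2}: k∈[1..2] ⇒ +0.779292 -0.494441 = +0.284851;  D = -0.201660+0.201180i
d^3_{2,2}: k∈[0..1] ⇒ +0.437530 -0.694004 = -0.256474;  D = -0.194436-0.167253i
d^3_{3,2}: single k=0 term ⇒ -0.603637;  D = -0.357666+0.486264i
Y_3^{m'}(θ=2.4316,φ=1.4838) and Σ D·Y over m':
  (-0.0539+0.0280i)·(-0.0298+0.1116i)  (+0.1088+0.1752i)·(+0.3243+0.0570i)  (+0.3357-0.2457i)·(+0.0343-0.3936i)  (-0.3376-0.3943i)·(+0.0352+0.0000i)  (-0.2017+0.2012i)·(-0.0343-0.3936i)  (-0.1944-0.1673i)·(+0.3243-0.0570i)  (-0.3577+0.4863i)·(+0.0298+0.1116i)
Y_3^2(R⁻¹ n̂) = -0.124737-0.094415i

Re=-0.1247 Im=-0.0944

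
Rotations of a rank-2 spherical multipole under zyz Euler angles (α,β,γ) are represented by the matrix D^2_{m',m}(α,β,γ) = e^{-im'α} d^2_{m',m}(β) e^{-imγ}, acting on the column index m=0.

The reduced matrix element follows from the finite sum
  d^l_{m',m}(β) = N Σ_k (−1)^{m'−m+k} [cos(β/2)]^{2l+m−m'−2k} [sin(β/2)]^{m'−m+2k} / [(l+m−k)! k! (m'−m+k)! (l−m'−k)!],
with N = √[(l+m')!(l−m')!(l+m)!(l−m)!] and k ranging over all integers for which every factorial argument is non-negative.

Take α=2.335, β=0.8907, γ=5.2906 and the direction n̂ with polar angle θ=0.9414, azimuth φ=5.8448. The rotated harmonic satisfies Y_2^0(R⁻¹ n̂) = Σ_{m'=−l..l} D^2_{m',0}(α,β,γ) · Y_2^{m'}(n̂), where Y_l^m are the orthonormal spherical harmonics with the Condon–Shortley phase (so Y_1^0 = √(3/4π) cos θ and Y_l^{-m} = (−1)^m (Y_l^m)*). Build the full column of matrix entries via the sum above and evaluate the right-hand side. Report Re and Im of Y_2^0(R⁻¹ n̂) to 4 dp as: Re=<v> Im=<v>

Need the full column D^2_{m',0} for m'=−2..2 at α=2.3350, β=0.8907, γ=5.2906.
cos(β/2)=0.902460, sin(β/2)=0.430774
d^2_{-2,0}: single k=2 term ⇒ +0.370195;  D = -0.015687-0.369862i
d^2_{-1,0}: k∈[1..2] ⇒ +0.775548 -0.176706 = +0.598842;  D = -0.414376+0.432324i
d^2_{0,0}: k∈[0..2] ⇒ +0.663303 -0.604525 +0.034435 = +0.093212;  D = +0.093212+0.000000i
d^2_{1,0}: k∈[0..1] ⇒ -0.775548 +0.176706 = -0.598842;  D = +0.414376+0.432324i
d^2_{2,0}: single k=0 term ⇒ +0.370195;  D = -0.015687+0.369862i
Y_2^{m'}(θ=0.9414,φ=5.8448) and Σ D·Y over m':
  (-0.0157-0.3699i)·(+0.1615+0.1940i)  (-0.4144+0.4323i)·(+0.3329+0.1560i)  (+0.0932+0.0000i)·(+0.0125+0.0000i)  (+0.4144+0.4323i)·(-0.3329+0.1560i)  (-0.0157+0.3699i)·(+0.1615-0.1940i)
Y_2^0(R⁻¹ n̂) = -0.271160+0.000000i

Re=-0.2712 Im=0.0000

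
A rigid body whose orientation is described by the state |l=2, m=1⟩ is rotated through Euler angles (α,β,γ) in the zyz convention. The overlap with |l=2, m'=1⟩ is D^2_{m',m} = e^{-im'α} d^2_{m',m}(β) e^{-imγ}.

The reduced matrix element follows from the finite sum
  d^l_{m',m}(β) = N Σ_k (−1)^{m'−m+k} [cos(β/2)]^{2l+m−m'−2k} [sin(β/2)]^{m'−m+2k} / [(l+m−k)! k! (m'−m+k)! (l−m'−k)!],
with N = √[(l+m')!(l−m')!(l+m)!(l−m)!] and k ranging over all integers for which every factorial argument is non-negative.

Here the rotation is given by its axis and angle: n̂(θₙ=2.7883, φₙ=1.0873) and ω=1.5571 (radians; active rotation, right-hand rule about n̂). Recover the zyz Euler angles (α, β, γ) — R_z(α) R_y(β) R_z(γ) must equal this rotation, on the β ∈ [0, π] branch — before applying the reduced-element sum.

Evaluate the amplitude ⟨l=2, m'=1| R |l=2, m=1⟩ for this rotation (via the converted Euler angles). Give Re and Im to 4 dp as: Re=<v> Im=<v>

Axis–angle → zyz. n̂ = (sinθₙcosφₙ, sinθₙsinφₙ, cosθₙ) = (+0.160843, +0.306330, -0.938239), ω = 1.5571.
R = I cosω + sinω [n̂]ₓ + (1−cosω) n̂n̂ᵀ gives
  R = [+0.039212, +0.986747, +0.157459; -0.889555, +0.106249, -0.444302; -0.455143, -0.122647, +0.881931]
β = atan2(√(R₁₃²+R₂₃²), R₃₃) = 0.490853; α = atan2(R₂₃, R₁₃) mod 2π = 5.052976; γ = atan2(R₃₂, −R₃₁) mod 2π = 6.019969
D^2_{1,1}(5.0530,0.4909,6.0200) = e^{-i·1·5.0530}·d^2_{1,1}(0.4909)·e^{-i·1·6.0200}. Compute d first:
Half-angle: c=0.970034, s=0.242970. N=√(6·1·6·1)=6.000000
Admissible k: 0..1 (factorial args all ≥0)
  k=0: (−1)^0·6.0000/(6)·0.9700^4·0.2430^0 = +0.885416
  k=1: (−1)^1·6.0000/(2)·0.9700^2·0.2430^2 = -0.166648
d^2_{1,1}(0.4909) = +0.885416 -0.166648 = +0.718768
D = (+0.334040+0.942559i)·(+0.718768)·(+0.965558+0.260188i) = +0.055556+0.716618i

Re=0.0556 Im=0.7166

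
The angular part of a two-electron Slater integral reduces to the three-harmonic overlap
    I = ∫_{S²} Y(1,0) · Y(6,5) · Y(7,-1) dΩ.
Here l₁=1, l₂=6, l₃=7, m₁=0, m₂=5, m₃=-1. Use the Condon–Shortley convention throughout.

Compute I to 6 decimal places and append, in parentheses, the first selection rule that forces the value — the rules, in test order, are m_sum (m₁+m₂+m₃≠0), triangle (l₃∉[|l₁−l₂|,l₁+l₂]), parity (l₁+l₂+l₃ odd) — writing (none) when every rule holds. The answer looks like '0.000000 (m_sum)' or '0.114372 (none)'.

0.000000 (m_sum)

m-sum = 0 + 5 − 1 = 4 ≠ 0 ⇒ I = 0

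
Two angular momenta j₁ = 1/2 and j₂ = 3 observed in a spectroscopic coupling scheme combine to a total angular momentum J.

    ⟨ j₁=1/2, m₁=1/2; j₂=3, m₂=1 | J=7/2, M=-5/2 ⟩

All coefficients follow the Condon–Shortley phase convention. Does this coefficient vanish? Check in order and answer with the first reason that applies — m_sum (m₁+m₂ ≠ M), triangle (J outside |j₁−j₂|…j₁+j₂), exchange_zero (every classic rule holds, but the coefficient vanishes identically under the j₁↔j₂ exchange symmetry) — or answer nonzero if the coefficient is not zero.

m_sum

m-sum: m₁+m₂ = 1/2+1 = 3/2, M = -5/2  ✗ ⇒ coefficient is 0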